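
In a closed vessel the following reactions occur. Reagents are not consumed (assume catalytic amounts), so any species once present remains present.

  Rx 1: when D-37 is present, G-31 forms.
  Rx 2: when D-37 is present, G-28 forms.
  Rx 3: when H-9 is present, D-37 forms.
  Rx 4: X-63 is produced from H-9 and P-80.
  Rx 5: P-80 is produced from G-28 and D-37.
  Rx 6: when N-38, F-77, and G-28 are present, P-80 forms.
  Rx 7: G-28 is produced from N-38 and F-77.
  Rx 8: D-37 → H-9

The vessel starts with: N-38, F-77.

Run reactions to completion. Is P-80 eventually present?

Yes

N-38 and F-77 present → G-28 forms (Rx 7).
N-38, F-77, and G-28 present → P-80 forms (Rx 6).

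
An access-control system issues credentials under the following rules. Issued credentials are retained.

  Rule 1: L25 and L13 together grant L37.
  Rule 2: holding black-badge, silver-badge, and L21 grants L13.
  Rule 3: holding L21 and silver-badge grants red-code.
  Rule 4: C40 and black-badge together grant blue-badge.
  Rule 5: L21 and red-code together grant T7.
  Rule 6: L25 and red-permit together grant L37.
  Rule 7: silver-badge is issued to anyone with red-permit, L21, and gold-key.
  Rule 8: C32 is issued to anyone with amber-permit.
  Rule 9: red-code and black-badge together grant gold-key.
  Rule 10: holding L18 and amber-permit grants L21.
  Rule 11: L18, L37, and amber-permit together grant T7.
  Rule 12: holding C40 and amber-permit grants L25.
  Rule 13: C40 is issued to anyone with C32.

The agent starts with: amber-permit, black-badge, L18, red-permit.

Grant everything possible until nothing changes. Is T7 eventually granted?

Yes

Holding amber-permit grants C32 (Rule 8).
Holding C32 grants C40 (Rule 13).
Holding C40 and amber-permit grants L25 (Rule 12).
Holding L25 and red-permit grants L37 (Rule 6).
Holding L18, L37, and amber-permit grants T7 (Rule 11).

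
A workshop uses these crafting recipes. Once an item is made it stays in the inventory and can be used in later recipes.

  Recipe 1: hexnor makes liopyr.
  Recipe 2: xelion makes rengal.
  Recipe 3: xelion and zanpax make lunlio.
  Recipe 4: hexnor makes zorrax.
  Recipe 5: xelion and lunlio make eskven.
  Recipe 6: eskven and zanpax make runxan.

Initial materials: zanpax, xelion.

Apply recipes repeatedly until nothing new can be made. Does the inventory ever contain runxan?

Using Recipe 3, xelion and zanpax make lunlio.
Using Recipe 5, xelion and lunlio make eskven.
eskven and zanpax → runxan (Recipe 6).

Yes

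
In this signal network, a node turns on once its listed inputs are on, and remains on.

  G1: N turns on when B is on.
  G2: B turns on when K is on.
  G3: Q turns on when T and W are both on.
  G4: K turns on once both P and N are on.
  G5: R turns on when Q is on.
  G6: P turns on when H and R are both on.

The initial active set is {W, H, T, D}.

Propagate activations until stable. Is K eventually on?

K would need P and N (G4), but N never turns on.

No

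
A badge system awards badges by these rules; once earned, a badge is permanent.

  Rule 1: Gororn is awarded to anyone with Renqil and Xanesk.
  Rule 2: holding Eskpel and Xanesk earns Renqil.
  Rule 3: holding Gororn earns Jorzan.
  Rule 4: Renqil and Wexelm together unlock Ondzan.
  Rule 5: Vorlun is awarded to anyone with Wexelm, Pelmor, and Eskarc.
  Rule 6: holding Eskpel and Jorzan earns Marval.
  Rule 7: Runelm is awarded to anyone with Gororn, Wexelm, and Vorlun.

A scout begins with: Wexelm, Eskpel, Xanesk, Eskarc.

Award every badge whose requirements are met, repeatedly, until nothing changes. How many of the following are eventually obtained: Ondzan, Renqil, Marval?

With Eskpel and Xanesk, Renqil is earned (Rule 2).
With Renqil and Xanesk, Gororn is earned (Rule 1).
With Renqil and Wexelm, Ondzan is earned (Rule 4).
With Gororn, Jorzan is earned (Rule 3).
With Eskpel and Jorzan, Marval is earned (Rule 6).
Ondzan: reached.
Renqil: reached.
Marval: reached.
All 3 are reached.

3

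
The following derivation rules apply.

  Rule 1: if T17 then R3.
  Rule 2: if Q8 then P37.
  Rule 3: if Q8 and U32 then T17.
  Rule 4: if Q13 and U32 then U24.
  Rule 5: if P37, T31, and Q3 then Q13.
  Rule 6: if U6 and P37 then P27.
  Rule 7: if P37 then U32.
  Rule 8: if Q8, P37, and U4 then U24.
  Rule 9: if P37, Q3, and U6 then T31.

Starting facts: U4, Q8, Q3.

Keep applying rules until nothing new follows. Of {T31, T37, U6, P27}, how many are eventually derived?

T31 would need P37, Q3, and U6 (Rule 9), but U6 is never established.
No rule produces T37, and it is not given.
No rule produces U6, and it is not given.
P27 would need U6 and P37 (Rule 6), but U6 is never established.
None of the 4 are reached.

0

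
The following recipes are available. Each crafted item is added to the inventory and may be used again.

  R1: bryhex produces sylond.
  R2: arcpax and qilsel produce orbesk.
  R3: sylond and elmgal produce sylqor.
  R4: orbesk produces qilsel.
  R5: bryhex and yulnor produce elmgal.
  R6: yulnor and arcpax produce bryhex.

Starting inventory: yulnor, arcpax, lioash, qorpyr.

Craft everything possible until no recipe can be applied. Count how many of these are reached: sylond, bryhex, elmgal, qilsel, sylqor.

yulnor and arcpax → bryhex (R6).
Using R5, bryhex and yulnor make elmgal.
bryhex → sylond (R1).
sylond and elmgal → sylqor (R3).
sylond: reached.
bryhex: reached.
elmgal: reached.
qilsel would need orbesk (R4), but orbesk is never obtained.
sylqor: reached.
Reached: sylond, bryhex, elmgal, and sylqor — 4 of the 5.

4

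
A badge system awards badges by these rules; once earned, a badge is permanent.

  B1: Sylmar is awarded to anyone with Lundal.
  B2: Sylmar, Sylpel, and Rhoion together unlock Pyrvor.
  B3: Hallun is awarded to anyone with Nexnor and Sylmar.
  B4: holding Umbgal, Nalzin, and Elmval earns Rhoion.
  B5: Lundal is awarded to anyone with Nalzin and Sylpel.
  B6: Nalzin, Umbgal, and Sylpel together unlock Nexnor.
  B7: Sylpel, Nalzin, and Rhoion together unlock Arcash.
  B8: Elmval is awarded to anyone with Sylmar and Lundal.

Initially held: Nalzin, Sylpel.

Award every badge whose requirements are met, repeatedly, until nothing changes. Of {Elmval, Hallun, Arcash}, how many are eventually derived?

1

With Nalzin and Sylpel, Lundal is earned (B5).
With Lundal, Sylmar is earned (B1).
With Sylmar and Lundal, Elmval is earned (B8).
Elmval: reached.
Hallun would need Nexnor and Sylmar (B3), but Nexnor is never earned.
Arcash would need Sylpel, Nalzin, and Rhoion (B7), but Rhoion is never earned.
Reached: Elmval — 1 of the 3.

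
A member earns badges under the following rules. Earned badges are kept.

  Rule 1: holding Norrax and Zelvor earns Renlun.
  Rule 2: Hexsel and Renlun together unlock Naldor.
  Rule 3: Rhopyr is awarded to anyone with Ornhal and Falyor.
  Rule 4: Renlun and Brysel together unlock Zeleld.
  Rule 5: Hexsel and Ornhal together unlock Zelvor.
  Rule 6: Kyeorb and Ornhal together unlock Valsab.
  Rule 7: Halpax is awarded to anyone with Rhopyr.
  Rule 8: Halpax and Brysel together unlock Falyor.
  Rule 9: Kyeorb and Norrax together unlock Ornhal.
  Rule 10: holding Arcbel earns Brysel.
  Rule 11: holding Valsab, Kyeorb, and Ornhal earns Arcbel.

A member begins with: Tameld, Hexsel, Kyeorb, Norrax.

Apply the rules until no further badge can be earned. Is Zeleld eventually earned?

With Kyeorb and Norrax, Ornhal is earned (Rule 9).
With Kyeorb and Ornhal, Valsab is earned (Rule 6).
With Hexsel and Ornhal, Zelvor is earned (Rule 5).
With Valsab, Kyeorb, and Ornhal, Arcbel is earned (Rule 11).
With Norrax and Zelvor, Renlun is earned (Rule 1).
With Arcbel, Brysel is earned (Rule 10).
With Renlun and Brysel, Zeleld is earned (Rule 4).

Yes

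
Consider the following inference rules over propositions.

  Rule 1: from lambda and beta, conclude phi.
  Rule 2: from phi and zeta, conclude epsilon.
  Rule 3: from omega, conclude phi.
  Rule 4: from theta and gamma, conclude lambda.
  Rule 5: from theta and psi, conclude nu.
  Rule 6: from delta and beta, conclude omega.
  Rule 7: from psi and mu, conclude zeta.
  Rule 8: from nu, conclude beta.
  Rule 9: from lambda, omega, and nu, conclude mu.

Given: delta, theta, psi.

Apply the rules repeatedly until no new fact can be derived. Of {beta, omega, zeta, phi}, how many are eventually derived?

theta and psi hold, so nu follows (Rule 5).
nu holds, so beta follows (Rule 8).
delta and beta hold, so omega follows (Rule 6).
From omega, Rule 3 gives phi.
beta: reached.
omega: reached.
zeta would need psi and mu (Rule 7), but mu is never established.
phi: reached.
Reached: beta, omega, and phi — 3 of the 4.

3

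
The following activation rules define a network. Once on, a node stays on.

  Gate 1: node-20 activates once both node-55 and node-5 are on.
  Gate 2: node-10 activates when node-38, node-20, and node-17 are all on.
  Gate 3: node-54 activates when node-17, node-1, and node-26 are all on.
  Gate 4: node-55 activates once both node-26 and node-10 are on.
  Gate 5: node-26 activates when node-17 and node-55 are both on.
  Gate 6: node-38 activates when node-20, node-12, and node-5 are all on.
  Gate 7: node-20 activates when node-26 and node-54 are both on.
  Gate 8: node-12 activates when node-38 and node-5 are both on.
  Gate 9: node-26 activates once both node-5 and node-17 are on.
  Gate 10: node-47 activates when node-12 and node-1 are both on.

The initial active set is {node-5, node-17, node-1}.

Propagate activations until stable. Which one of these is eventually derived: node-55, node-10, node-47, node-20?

node-20

node-5 and node-17 are on, so node-26 activates (Gate 9).
node-17, node-1, and node-26 are on, so node-54 activates (Gate 3).
node-26 and node-54 are on, so node-20 activates (Gate 7).
node-55 would need node-26 and node-10 (Gate 4), but node-10 never turns on. node-10 would need node-38, node-20, and node-17 (Gate 2), but node-38 never turns on. node-47 would need node-12 and node-1 (Gate 10), but node-12 never turns on.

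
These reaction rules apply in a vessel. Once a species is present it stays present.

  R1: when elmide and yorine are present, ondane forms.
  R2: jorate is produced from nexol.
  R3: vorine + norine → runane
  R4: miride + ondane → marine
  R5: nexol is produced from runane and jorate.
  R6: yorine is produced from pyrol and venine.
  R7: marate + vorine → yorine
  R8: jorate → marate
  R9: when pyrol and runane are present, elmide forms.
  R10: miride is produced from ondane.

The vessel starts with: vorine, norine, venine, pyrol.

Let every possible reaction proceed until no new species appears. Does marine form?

pyrol and venine present → yorine forms (R6).
vorine and norine present → runane forms (R3).
pyrol and runane present → elmide forms (R9).
elmide and yorine present → ondane forms (R1).
ondane present → miride forms (R10).
miride and ondane present → marine forms (R4).

Yes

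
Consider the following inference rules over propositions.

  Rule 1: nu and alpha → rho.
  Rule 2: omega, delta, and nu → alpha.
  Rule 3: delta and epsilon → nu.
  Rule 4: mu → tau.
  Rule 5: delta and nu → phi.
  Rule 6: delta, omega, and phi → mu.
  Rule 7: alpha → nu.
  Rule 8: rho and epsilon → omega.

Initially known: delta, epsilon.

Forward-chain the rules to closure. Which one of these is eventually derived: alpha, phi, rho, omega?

delta and epsilon hold, so nu follows (Rule 3).
From delta and nu, Rule 5 gives phi.
omega would need rho and epsilon (Rule 8), but rho is never established. rho would need nu and alpha (Rule 1), but alpha is never established. alpha would need omega, delta, and nu (Rule 2), but omega is never established.

phi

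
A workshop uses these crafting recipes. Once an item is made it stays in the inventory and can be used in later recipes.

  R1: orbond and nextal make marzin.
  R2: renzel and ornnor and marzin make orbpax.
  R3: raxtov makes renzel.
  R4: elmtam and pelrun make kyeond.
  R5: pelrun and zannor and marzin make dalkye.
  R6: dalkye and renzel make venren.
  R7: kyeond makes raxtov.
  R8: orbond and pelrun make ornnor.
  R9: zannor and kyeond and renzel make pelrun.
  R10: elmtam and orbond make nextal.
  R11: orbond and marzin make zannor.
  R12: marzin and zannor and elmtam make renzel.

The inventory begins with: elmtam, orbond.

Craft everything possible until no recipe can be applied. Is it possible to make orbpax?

orbpax would need renzel, ornnor, and marzin (R2), but ornnor is never obtained.

No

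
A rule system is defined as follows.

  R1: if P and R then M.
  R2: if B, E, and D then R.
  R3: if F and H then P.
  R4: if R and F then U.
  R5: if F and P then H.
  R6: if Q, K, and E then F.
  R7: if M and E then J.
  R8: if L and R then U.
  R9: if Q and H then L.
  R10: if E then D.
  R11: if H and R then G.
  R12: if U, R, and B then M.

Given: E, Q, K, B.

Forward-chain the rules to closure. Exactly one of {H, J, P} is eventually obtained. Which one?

J

From Q, K, and E, R6 gives F.
From E, R10 gives D.
B, E, and D hold, so R follows (R2).
From R and F, R4 gives U.
U, R, and B hold, so M follows (R12).
From M and E, R7 gives J.
P would need F and H (R3), but H is never established. H would need F and P (R5), but P is never established.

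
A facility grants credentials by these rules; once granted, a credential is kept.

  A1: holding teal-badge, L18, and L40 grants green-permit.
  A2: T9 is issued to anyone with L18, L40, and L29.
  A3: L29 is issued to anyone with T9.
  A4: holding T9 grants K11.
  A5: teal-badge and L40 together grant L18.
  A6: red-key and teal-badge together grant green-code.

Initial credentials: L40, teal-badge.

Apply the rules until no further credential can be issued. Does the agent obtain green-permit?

Yes

Holding teal-badge and L40 grants L18 (A5).
Holding teal-badge, L18, and L40 grants green-permit (A1).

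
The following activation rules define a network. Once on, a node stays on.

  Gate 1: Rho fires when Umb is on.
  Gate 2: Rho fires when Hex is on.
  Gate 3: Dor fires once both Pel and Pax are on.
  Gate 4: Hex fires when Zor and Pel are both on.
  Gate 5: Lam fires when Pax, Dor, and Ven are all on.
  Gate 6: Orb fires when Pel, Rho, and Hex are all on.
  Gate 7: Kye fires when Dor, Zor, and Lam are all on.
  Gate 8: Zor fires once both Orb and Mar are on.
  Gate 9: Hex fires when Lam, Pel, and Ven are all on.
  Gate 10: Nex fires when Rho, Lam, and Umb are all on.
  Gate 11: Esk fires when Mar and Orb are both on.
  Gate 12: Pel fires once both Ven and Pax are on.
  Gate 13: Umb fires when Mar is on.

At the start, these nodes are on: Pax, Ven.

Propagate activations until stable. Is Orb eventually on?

Yes

Ven and Pax are on, so Pel fires (Gate 12).
Pel and Pax are on, so Dor fires (Gate 3).
Pax, Dor, and Ven are on, so Lam fires (Gate 5).
Gate 9: Lam, Pel, and Ven on → Hex on.
Hex is on, so Rho fires (Gate 2).
Gate 6: Pel, Rho, and Hex on → Orb on.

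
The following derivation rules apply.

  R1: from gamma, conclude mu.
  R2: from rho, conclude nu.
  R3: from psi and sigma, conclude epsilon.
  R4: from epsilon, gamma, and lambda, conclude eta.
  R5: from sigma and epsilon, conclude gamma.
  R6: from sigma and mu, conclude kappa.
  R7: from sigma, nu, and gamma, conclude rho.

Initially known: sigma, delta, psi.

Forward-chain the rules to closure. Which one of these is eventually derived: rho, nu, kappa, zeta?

From psi and sigma, R3 gives epsilon.
sigma and epsilon hold, so gamma follows (R5).
gamma holds, so mu follows (R1).
sigma and mu hold, so kappa follows (R6).
No rule produces zeta, and it is not given. rho would need sigma, nu, and gamma (R7), but nu is never established. nu would need rho (R2), but rho is never established.

kappa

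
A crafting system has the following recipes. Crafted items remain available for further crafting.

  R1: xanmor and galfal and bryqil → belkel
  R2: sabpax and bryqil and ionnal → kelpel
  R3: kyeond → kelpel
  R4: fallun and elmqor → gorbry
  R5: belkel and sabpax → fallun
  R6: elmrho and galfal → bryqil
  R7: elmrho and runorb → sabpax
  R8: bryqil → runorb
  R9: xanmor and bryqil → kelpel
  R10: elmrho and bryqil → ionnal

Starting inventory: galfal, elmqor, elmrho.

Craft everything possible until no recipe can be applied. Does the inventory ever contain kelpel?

Yes

elmrho and galfal → bryqil (R6).
bryqil → runorb (R8).
elmrho and bryqil → ionnal (R10).
elmrho and runorb → sabpax (R7).
Using R2, sabpax, bryqil, and ionnal make kelpel.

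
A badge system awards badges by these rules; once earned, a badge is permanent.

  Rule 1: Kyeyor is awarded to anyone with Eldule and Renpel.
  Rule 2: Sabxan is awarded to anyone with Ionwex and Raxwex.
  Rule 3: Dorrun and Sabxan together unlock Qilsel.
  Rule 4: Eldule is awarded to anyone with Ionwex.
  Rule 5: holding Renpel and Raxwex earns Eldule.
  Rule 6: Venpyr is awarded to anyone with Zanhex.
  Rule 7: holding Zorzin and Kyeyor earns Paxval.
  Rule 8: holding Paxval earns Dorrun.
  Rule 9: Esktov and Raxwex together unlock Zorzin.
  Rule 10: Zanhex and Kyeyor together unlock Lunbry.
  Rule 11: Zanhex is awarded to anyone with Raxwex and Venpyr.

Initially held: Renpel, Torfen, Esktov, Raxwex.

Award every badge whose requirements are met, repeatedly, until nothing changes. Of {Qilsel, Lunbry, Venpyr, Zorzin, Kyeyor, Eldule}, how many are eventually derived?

With Renpel and Raxwex, Eldule is earned (Rule 5).
With Esktov and Raxwex, Zorzin is earned (Rule 9).
With Eldule and Renpel, Kyeyor is earned (Rule 1).
Qilsel would need Dorrun and Sabxan (Rule 3), but Sabxan is never earned.
Lunbry would need Zanhex and Kyeyor (Rule 10), but Zanhex is never earned.
Venpyr would need Zanhex (Rule 6), but Zanhex is never earned.
Zorzin: reached.
Kyeyor: reached.
Eldule: reached.
Reached: Zorzin, Kyeyor, and Eldule — 3 of the 6.

3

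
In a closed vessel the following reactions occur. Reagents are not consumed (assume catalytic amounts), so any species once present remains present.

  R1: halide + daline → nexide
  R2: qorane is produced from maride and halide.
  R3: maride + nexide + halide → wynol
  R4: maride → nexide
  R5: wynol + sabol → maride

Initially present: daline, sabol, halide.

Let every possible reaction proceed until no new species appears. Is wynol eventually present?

No

wynol would need maride, nexide, and halide (R3), but maride never forms.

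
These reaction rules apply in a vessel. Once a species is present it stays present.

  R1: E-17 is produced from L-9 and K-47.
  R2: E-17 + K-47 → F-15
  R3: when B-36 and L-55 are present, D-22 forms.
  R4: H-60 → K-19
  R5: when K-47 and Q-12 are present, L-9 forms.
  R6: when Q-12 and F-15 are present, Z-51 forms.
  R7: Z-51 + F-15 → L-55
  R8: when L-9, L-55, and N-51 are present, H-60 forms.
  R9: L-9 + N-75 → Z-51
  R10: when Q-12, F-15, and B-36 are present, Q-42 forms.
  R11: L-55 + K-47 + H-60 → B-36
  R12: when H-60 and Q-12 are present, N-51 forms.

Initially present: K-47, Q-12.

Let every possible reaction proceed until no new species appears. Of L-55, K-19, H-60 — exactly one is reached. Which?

K-47 and Q-12 present → L-9 forms (R5).
L-9 and K-47 present → E-17 forms (R1).
E-17 and K-47 present → F-15 forms (R2).
Q-12 and F-15 present → Z-51 forms (R6).
Z-51 and F-15 present → L-55 forms (R7).
H-60 would need L-9, L-55, and N-51 (R8), but N-51 never forms. K-19 would need H-60 (R4), but H-60 never forms.

L-55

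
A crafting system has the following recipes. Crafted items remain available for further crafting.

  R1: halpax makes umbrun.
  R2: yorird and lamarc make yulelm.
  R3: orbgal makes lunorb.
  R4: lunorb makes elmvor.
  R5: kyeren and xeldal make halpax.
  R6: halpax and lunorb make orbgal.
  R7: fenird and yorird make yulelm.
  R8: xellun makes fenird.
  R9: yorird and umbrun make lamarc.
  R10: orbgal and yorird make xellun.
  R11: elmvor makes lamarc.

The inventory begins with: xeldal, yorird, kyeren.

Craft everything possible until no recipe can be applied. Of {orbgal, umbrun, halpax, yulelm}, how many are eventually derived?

Using R5, kyeren and xeldal make halpax.
Using R1, halpax makes umbrun.
Using R9, yorird and umbrun make lamarc.
Using R2, yorird and lamarc make yulelm.
orbgal would need halpax and lunorb (R6), but lunorb is never obtained.
umbrun: reached.
halpax: reached.
yulelm: reached.
Reached: umbrun, halpax, and yulelm — 3 of the 4.

3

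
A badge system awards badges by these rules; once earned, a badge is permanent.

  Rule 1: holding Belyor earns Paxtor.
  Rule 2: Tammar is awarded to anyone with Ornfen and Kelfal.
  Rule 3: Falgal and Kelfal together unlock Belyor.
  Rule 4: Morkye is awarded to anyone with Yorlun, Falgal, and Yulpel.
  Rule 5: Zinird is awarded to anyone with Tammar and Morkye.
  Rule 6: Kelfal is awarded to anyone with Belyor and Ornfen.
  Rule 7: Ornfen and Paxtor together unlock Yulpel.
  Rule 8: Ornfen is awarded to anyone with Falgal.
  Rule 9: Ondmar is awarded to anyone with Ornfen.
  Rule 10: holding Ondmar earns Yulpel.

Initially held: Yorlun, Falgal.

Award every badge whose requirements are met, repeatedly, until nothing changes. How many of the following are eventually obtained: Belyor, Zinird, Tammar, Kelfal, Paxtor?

Belyor would need Falgal and Kelfal (Rule 3), but Kelfal is never earned.
Zinird would need Tammar and Morkye (Rule 5), but Tammar is never earned.
Tammar would need Ornfen and Kelfal (Rule 2), but Kelfal is never earned.
Kelfal would need Belyor and Ornfen (Rule 6), but Belyor is never earned.
Paxtor would need Belyor (Rule 1), but Belyor is never earned.
None of the 5 are reached.

0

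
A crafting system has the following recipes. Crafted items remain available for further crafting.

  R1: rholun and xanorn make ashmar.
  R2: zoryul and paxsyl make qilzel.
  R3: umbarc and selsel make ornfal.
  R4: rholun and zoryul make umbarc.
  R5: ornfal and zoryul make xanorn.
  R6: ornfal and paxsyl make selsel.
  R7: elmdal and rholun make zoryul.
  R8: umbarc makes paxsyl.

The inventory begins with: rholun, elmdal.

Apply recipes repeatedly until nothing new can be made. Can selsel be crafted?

selsel would need ornfal and paxsyl (R6), but ornfal is never obtained.

No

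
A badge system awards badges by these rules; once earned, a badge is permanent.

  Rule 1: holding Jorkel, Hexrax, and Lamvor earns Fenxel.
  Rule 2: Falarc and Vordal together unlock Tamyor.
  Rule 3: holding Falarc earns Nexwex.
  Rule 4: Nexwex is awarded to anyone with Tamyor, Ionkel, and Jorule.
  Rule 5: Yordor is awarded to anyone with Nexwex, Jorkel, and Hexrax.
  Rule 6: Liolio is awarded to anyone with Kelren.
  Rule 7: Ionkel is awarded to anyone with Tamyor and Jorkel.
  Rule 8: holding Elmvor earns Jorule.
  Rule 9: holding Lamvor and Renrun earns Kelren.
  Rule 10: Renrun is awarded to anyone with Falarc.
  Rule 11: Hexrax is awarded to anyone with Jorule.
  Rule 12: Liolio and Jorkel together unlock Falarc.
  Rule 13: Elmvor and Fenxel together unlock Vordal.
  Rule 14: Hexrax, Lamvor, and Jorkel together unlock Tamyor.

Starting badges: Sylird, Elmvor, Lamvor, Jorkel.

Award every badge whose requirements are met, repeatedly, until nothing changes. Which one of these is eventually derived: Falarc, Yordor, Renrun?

With Elmvor, Jorule is earned (Rule 8).
With Jorule, Hexrax is earned (Rule 11).
With Hexrax, Lamvor, and Jorkel, Tamyor is earned (Rule 14).
With Tamyor and Jorkel, Ionkel is earned (Rule 7).
With Tamyor, Ionkel, and Jorule, Nexwex is earned (Rule 4).
With Nexwex, Jorkel, and Hexrax, Yordor is earned (Rule 5).
Falarc would need Liolio and Jorkel (Rule 12), but Liolio is never earned. Renrun would need Falarc (Rule 10), but Falarc is never earned.

Yordor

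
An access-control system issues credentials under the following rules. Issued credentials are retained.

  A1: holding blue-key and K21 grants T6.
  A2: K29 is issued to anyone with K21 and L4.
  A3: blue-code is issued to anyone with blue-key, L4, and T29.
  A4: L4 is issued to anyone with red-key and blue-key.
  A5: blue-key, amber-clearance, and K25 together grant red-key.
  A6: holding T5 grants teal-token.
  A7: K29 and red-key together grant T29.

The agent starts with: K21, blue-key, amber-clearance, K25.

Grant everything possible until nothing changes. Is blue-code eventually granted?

Yes

Holding blue-key, amber-clearance, and K25 grants red-key (A5).
Holding red-key and blue-key grants L4 (A4).
Holding K21 and L4 grants K29 (A2).
Holding K29 and red-key grants T29 (A7).
Holding blue-key, L4, and T29 grants blue-code (A3).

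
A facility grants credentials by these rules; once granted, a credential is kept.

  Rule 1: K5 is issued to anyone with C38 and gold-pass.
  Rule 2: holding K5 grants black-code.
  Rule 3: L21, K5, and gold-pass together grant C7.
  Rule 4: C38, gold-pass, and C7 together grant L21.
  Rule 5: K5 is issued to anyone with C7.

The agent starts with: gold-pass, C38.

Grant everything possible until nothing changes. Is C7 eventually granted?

No

C7 would need L21, K5, and gold-pass (Rule 3), but L21 is never granted.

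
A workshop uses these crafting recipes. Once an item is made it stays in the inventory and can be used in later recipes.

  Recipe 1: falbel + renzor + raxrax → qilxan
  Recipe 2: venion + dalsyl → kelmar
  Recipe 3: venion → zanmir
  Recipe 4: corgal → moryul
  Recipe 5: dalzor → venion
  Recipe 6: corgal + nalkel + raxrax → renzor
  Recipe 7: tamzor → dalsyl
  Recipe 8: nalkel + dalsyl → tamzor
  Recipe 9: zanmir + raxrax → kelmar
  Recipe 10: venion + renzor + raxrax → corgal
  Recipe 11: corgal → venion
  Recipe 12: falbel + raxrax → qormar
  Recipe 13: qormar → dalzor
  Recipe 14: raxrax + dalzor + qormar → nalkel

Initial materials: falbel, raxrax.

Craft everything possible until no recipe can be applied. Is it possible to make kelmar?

falbel + raxrax → qormar (Recipe 12).
qormar → dalzor (Recipe 13).
Using Recipe 5, dalzor makes venion.
Using Recipe 3, venion makes zanmir.
zanmir + raxrax → kelmar (Recipe 9).

Yes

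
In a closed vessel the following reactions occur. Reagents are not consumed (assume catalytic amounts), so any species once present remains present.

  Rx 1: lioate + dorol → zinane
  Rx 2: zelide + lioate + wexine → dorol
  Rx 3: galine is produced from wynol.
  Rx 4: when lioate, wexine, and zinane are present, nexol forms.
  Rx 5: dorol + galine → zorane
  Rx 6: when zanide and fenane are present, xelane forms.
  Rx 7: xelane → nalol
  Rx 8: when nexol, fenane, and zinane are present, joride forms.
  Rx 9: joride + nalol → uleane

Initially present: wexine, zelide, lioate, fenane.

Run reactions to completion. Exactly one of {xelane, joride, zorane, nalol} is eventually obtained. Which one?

zelide, lioate, and wexine present → dorol forms (Rx 2).
lioate and dorol present → zinane forms (Rx 1).
lioate, wexine, and zinane present → nexol forms (Rx 4).
nexol, fenane, and zinane present → joride forms (Rx 8).
nalol would need xelane (Rx 7), but xelane never forms. xelane would need zanide and fenane (Rx 6), but zanide never forms. zorane would need dorol and galine (Rx 5), but galine never forms.

joride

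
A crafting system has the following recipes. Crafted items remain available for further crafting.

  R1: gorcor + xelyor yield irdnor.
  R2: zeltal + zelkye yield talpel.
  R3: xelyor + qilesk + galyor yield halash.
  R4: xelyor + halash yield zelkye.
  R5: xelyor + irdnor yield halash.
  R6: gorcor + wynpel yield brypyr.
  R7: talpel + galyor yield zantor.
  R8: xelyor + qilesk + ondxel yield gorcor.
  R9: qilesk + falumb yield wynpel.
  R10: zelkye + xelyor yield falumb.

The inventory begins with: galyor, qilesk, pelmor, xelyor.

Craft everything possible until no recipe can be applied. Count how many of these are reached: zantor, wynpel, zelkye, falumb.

Using R3, xelyor, qilesk, and galyor make halash.
xelyor + halash → zelkye (R4).
zelkye + xelyor → falumb (R10).
Using R9, qilesk and falumb make wynpel.
zantor would need talpel and galyor (R7), but talpel is never obtained.
wynpel: reached.
zelkye: reached.
falumb: reached.
Reached: wynpel, zelkye, and falumb — 3 of the 4.

3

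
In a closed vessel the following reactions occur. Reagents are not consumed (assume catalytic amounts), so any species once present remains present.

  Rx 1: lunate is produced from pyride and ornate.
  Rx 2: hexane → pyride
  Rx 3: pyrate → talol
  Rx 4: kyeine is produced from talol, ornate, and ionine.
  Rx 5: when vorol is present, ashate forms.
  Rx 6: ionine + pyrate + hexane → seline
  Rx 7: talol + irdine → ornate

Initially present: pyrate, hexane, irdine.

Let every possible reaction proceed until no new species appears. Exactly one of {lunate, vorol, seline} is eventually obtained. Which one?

pyrate present → talol forms (Rx 3).
hexane present → pyride forms (Rx 2).
talol and irdine present → ornate forms (Rx 7).
pyride and ornate present → lunate forms (Rx 1).
No rule produces vorol, and it is not given. seline would need ionine, pyrate, and hexane (Rx 6), but ionine never forms.

lunate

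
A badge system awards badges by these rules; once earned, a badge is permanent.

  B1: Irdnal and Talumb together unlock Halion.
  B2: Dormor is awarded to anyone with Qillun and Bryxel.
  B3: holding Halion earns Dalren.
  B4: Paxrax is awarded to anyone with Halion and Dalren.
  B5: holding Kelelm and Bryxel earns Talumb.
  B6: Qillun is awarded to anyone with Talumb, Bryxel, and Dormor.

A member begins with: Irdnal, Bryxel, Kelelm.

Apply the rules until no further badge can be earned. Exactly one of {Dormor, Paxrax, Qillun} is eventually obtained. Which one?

Paxrax

With Kelelm and Bryxel, Talumb is earned (B5).
With Irdnal and Talumb, Halion is earned (B1).
With Halion, Dalren is earned (B3).
With Halion and Dalren, Paxrax is earned (B4).
Dormor would need Qillun and Bryxel (B2), but Qillun is never earned. Qillun would need Talumb, Bryxel, and Dormor (B6), but Dormor is never earned.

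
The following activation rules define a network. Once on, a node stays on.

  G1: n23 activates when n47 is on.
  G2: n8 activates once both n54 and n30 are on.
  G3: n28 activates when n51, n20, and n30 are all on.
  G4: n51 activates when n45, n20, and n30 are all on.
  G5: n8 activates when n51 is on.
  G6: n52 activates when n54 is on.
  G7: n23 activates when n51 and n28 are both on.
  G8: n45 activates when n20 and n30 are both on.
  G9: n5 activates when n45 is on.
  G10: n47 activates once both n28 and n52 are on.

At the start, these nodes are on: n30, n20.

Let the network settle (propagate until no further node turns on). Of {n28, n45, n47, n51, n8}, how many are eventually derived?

4

n20 and n30 are on, so n45 activates (G8).
G4: n45, n20, and n30 on → n51 on.
G3: n51, n20, and n30 on → n28 on.
n51 is on, so n8 activates (G5).
n28: reached.
n45: reached.
n47 would need n28 and n52 (G10), but n52 never turns on.
n51: reached.
n8: reached.
Reached: n28, n45, n51, and n8 — 4 of the 5.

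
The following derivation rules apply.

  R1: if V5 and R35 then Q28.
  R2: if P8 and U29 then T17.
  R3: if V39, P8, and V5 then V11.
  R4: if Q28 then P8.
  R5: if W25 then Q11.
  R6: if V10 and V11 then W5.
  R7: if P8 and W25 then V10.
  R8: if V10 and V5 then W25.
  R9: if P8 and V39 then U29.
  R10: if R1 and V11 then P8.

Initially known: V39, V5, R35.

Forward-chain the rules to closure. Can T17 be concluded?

V5 and R35 hold, so Q28 follows (R1).
From Q28, R4 gives P8.
From P8 and V39, R9 gives U29.
P8 and U29 hold, so T17 follows (R2).

Yes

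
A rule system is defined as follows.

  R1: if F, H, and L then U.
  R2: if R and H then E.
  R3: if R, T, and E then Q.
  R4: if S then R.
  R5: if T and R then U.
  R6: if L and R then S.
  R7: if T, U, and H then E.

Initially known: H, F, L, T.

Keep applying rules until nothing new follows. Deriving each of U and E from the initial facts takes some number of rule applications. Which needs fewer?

U

U: From F, H, and L, R1 gives U. [1 rule application]
E: From F, H, and L, R1 gives U. T, U, and H hold, so E follows (R7). [2 rule applications]
U needs fewer.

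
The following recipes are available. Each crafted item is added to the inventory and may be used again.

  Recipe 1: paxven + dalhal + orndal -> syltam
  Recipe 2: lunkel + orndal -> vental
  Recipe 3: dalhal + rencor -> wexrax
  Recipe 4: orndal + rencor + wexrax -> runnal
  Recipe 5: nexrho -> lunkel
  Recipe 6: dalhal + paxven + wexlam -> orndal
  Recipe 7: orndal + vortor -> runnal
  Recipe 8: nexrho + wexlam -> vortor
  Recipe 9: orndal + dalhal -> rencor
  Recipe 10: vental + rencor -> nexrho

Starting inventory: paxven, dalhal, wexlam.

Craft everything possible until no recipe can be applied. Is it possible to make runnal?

Yes

dalhal + paxven + wexlam -> orndal (Recipe 6).
orndal + dalhal -> rencor (Recipe 9).
dalhal + rencor -> wexrax (Recipe 3).
orndal + rencor + wexrax -> runnal (Recipe 4).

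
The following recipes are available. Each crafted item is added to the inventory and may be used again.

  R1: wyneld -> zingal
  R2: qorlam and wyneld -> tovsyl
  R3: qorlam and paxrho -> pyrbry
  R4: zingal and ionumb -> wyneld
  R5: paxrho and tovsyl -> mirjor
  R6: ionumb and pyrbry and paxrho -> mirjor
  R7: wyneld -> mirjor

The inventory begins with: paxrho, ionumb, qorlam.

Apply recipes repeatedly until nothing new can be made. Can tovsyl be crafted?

tovsyl would need qorlam and wyneld (R2), but wyneld is never obtained.

No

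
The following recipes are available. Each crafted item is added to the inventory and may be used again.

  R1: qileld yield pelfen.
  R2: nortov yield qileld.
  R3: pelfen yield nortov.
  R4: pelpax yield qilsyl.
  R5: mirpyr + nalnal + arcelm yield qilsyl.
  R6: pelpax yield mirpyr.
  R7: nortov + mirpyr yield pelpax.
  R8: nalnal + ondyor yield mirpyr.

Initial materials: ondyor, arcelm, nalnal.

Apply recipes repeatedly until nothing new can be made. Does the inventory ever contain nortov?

No

nortov would need pelfen (R3), but pelfen is never obtained.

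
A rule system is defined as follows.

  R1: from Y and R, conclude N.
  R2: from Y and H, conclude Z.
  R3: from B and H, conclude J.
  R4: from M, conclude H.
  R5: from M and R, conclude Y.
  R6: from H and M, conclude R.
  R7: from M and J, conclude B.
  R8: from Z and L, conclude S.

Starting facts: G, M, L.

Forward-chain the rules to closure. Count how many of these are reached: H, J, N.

From M, R4 gives H.
H and M hold, so R follows (R6).
From M and R, R5 gives Y.
Y and R hold, so N follows (R1).
H: reached.
J would need B and H (R3), but B is never established.
N: reached.
Reached: H and N — 2 of the 3.

2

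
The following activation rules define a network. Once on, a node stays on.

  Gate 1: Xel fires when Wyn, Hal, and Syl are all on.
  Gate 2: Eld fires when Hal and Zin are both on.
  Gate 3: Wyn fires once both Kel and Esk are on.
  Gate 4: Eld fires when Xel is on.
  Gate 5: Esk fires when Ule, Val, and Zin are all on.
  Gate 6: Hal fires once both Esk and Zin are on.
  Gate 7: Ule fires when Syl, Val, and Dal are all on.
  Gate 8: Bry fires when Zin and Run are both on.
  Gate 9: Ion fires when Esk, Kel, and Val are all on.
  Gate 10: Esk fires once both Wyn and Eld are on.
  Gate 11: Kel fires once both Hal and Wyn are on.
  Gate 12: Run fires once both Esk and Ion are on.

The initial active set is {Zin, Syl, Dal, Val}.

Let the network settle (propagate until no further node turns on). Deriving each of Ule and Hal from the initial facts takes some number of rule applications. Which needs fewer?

Ule

Ule: Syl, Val, and Dal are on, so Ule fires (Gate 7). [1 rule application]
Hal: Syl, Val, and Dal are on, so Ule fires (Gate 7). Ule, Val, and Zin are on, so Esk fires (Gate 5). Esk and Zin are on, so Hal fires (Gate 6). [3 rule applications]
Ule needs fewer.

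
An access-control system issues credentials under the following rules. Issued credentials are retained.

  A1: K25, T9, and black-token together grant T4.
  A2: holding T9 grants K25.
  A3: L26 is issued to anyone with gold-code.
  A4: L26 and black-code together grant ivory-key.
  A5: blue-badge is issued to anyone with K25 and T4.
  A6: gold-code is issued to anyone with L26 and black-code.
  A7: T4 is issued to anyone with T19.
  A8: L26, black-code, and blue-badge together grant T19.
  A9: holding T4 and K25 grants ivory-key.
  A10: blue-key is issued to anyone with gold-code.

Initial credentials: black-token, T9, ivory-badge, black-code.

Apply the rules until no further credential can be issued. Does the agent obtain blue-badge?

Holding T9 grants K25 (A2).
Holding K25, T9, and black-token grants T4 (A1).
Holding K25 and T4 grants blue-badge (A5).

Yes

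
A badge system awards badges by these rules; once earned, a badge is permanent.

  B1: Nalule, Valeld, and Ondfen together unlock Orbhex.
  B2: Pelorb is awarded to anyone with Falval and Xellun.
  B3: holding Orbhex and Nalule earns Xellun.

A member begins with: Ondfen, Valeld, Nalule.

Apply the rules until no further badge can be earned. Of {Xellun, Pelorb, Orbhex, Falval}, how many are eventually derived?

2

With Nalule, Valeld, and Ondfen, Orbhex is earned (B1).
With Orbhex and Nalule, Xellun is earned (B3).
Xellun: reached.
Pelorb would need Falval and Xellun (B2), but Falval is never earned.
Orbhex: reached.
No rule produces Falval, and it is not given.
Reached: Xellun and Orbhex — 2 of the 4.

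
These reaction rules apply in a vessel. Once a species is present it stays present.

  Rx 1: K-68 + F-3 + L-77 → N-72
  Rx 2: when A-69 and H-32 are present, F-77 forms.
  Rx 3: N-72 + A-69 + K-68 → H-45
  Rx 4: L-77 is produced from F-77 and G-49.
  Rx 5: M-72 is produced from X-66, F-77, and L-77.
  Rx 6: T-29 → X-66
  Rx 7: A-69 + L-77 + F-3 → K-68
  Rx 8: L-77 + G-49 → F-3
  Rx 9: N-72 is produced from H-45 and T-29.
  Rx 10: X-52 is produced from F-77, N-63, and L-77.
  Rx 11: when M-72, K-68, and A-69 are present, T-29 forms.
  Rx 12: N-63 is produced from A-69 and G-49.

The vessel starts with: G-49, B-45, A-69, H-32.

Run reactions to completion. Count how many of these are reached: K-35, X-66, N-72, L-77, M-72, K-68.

A-69 and H-32 present → F-77 forms (Rx 2).
F-77 and G-49 present → L-77 forms (Rx 4).
L-77 and G-49 present → F-3 forms (Rx 8).
A-69, L-77, and F-3 present → K-68 forms (Rx 7).
K-68, F-3, and L-77 present → N-72 forms (Rx 1).
No rule produces K-35, and it is not given.
X-66 would need T-29 (Rx 6), but T-29 never forms.
N-72: reached.
L-77: reached.
M-72 would need X-66, F-77, and L-77 (Rx 5), but X-66 never forms.
K-68: reached.
Reached: N-72, L-77, and K-68 — 3 of the 6.

3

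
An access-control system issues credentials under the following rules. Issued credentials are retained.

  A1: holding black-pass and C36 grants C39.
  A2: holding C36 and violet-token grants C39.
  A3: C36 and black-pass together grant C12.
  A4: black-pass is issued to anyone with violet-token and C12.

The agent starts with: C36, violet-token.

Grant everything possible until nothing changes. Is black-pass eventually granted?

black-pass would need violet-token and C12 (A4), but C12 is never granted.

No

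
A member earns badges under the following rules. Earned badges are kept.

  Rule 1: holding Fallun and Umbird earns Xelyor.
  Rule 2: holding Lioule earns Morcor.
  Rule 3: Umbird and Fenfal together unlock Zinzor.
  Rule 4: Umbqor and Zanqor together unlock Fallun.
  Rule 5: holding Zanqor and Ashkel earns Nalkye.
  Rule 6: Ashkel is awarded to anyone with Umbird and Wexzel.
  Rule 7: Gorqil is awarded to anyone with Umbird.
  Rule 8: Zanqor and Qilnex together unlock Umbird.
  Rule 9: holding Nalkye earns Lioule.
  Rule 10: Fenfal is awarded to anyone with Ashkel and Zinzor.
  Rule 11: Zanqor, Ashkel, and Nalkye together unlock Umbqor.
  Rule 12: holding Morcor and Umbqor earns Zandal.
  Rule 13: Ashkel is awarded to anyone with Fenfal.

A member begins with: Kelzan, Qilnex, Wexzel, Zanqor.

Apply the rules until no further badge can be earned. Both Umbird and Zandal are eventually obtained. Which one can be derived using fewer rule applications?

Umbird: With Zanqor and Qilnex, Umbird is earned (Rule 8). [1 rule application]
Zandal: With Zanqor and Qilnex, Umbird is earned (Rule 8). With Umbird and Wexzel, Ashkel is earned (Rule 6). With Zanqor and Ashkel, Nalkye is earned (Rule 5). With Zanqor, Ashkel, and Nalkye, Umbqor is earned (Rule 11). With Nalkye, Lioule is earned (Rule 9). With Lioule, Morcor is earned (Rule 2). With Morcor and Umbqor, Zandal is earned (Rule 12). [7 rule applications]
Umbird needs fewer.

Umbird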